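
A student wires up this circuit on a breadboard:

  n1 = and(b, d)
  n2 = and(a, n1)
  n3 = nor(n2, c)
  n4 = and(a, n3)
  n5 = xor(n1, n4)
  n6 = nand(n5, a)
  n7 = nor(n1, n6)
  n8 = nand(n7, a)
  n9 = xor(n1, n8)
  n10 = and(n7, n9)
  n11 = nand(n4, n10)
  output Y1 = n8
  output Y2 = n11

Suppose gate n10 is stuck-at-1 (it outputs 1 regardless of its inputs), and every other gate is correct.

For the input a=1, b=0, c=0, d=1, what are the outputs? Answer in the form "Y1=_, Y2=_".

Propagate with n10 forced: n1=0, n2=0, n3=1, n4=1, n5=1, n6=0, n7=1, n8=0, n9=0, n10=1 [stuck-at-1], n11=0.
So the outputs are Y1=0, Y2=0. (Without the fault they would be Y1=0, Y2=1.)

Y1=0, Y2=0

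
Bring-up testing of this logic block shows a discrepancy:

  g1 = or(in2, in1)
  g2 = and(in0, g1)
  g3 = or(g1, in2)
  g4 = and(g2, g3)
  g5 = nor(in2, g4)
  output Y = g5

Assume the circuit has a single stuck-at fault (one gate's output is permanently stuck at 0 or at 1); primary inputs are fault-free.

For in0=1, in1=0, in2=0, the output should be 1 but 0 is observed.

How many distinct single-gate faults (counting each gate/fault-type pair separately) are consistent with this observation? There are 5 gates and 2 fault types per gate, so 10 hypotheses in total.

Fault-free: g1=0, g2=0, g3=0, g4=0, g5=1 → 1. Observed 0.
  g1 stuck-at-0: output 1 ✗
  g1 stuck-at-1: output 0 ✓
  g2 stuck-at-0: output 1 ✗
  g2 stuck-at-1: output 1 ✗
  g3 stuck-at-0: output 1 ✗
  g3 stuck-at-1: output 1 ✗
  g4 stuck-at-0: output 1 ✗
  g4 stuck-at-1: output 0 ✓
  g5 stuck-at-0: output 0 ✓
  g5 stuck-at-1: output 1 ✗
Consistent faults: {g1 stuck-at-1, g4 stuck-at-1, g5 stuck-at-0} — 3 in all.

3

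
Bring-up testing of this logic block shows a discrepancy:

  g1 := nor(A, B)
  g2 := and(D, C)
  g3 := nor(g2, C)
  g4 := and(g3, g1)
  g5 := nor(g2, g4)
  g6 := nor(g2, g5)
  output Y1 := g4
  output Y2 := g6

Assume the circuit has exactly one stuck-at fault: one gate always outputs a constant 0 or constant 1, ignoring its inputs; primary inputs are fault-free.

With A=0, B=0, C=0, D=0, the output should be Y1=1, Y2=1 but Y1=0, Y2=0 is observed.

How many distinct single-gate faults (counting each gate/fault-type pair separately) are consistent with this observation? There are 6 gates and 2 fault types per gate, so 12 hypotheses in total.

4

Fault-free: g1=1, g2=0, g3=1, g4=1, g5=0, g6=1 → Y1=1, Y2=1. Observed Y1=0, Y2=0.
  g1 stuck-at-0: output Y1=0, Y2=0 ✓
  g1 stuck-at-1: output Y1=1, Y2=1 ✗
  g2 stuck-at-0: output Y1=1, Y2=1 ✗
  g2 stuck-at-1: output Y1=0, Y2=0 ✓
  g3 stuck-at-0: output Y1=0, Y2=0 ✓
  g3 stuck-at-1: output Y1=1, Y2=1 ✗
  g4 stuck-at-0: output Y1=0, Y2=0 ✓
  g4 stuck-at-1: output Y1=1, Y2=1 ✗
  g5 stuck-at-0: output Y1=1, Y2=1 ✗
  g5 stuck-at-1: output Y1=1, Y2=0 ✗
  g6 stuck-at-0: output Y1=1, Y2=0 ✗
  g6 stuck-at-1: output Y1=1, Y2=1 ✗
Consistent faults: {g1 stuck-at-0, g2 stuck-at-1, g3 stuck-at-0, g4 stuck-at-0} — 4 in all.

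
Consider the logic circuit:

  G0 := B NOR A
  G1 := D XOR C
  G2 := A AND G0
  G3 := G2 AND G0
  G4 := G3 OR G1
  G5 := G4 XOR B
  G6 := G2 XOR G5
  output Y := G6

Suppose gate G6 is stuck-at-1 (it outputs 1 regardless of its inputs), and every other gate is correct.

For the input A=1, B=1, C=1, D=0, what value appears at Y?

1

Propagate with G6 forced: G0=0, G1=1, G2=0, G3=0, G4=1, G5=0, G6=1 [stuck-at-1].
So Y = 1. (Without the fault it would be 0.)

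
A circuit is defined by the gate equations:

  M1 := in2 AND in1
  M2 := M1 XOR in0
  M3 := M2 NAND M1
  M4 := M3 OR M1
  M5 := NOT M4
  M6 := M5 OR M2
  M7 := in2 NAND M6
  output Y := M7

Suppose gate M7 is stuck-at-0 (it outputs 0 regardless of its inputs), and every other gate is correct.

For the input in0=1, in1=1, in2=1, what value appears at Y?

0

Propagate with M7 forced: M1=1, M2=0, M3=1, M4=1, M5=0, M6=0, M7=0 [stuck-at-0].
So Y = 0. (Without the fault it would be 1.)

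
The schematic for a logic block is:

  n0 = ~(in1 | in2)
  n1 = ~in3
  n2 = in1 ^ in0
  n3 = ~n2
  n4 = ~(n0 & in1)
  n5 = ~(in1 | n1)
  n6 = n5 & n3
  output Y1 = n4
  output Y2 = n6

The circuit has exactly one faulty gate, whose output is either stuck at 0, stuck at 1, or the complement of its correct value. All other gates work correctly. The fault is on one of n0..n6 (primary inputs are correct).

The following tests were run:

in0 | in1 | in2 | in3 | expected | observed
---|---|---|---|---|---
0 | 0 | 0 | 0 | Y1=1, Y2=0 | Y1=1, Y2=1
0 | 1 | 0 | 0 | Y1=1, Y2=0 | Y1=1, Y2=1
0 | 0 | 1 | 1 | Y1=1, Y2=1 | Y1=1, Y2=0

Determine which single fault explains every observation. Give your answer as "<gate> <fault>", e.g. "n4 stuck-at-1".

n6 inverted output

Fault-free values for test 1 (in0=0, in1=0, in2=0, in3=0): n0=1, n1=1, n2=0, n3=1, n4=1, n5=0, n6=0, giving Y1=1, Y2=0. Observed Y1=1, Y2=1.
Test 1: faults giving observed Y1=1, Y2=1 are {n1 stuck-at-0, n1 inverted output, n5 stuck-at-1, n5 inverted output, n6 stuck-at-1, n6 inverted output}.
Test 2 (in0=0, in1=1, in2=0, in3=0): fault-free n0=0, n1=1, n2=1, n3=0, n4=1, n5=0, n6=0 → Y1=1, Y2=0; observed Y1=1, Y2=1. Eliminates n1 stuck-at-0, n1 inverted output, n5 stuck-at-1, n5 inverted output.
Test 3 (in0=0, in1=0, in2=1, in3=1): fault-free n0=0, n1=0, n2=0, n3=1, n4=1, n5=1, n6=1 → Y1=1, Y2=1; observed Y1=1, Y2=0. Eliminates n6 stuck-at-1.
Only n6 inverted output is consistent with every test.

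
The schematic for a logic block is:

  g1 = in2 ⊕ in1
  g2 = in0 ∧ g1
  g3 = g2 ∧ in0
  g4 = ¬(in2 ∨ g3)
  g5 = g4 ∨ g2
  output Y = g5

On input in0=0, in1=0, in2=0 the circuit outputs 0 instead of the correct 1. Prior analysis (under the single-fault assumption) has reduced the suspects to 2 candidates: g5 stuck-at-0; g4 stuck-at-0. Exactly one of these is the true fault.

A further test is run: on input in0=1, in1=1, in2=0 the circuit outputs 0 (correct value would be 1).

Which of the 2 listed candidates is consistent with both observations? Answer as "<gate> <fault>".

g5 stuck-at-0

Evaluate each candidate on input in0=1, in1=1, in2=0:
  g5 stuck-at-0: g1=1, g2=1, g3=1, g4=0, g5=0 [stuck-at-0] → 0 — matches
  g4 stuck-at-0: g1=1, g2=1, g3=1, g4=0 [stuck-at-0], g5=1 → 1 — eliminated
Only g5 stuck-at-0 reproduces the observed 0.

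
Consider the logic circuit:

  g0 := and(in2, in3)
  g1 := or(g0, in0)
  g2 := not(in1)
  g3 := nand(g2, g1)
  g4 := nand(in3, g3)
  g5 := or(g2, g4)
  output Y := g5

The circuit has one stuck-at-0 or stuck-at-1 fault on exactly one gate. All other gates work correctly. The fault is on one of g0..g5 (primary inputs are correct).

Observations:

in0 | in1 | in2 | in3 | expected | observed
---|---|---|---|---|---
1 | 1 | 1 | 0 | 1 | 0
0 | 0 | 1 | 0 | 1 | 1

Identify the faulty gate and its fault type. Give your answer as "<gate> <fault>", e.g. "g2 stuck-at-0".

Fault-free values for test 1 (in0=1, in1=1, in2=1, in3=0): g0=0, g1=1, g2=0, g3=1, g4=1, g5=1, giving Y=1. Observed 0.
Test 1: faults giving observed 0 are {g4 stuck-at-0, g5 stuck-at-0}.
Test 2 (in0=0, in1=0, in2=1, in3=0): fault-free g0=0, g1=0, g2=1, g3=1, g4=1, g5=1 → 1; observed 1. Eliminates g5 stuck-at-0.
Only g4 stuck-at-0 is consistent with every test.

g4 stuck-at-0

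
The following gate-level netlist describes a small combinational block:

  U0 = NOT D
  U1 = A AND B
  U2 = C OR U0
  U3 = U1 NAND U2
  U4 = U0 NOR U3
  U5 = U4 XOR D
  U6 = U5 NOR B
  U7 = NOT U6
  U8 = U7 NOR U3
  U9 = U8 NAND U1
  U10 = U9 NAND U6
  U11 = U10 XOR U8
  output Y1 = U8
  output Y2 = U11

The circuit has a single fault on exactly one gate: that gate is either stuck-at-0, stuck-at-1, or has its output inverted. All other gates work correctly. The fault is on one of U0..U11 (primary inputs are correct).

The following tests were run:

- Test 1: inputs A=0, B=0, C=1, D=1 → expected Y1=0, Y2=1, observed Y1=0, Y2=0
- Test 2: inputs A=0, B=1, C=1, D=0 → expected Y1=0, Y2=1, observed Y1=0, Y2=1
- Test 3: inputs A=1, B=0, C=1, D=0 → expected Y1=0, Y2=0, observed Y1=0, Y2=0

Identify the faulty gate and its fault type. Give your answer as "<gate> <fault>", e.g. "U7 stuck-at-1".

U5 stuck-at-0

Fault-free values for test 1 (A=0, B=0, C=1, D=1): U0=0, U1=0, U2=1, U3=1, U4=0, U5=1, U6=0, U7=1, U8=0, U9=1, U10=1, U11=1, giving Y1=0, Y2=1. Observed Y1=0, Y2=0.
Test 1: faults giving observed Y1=0, Y2=0 are {U4 stuck-at-1, U4 inverted output, U5 stuck-at-0, U5 inverted output, U6 stuck-at-1, U6 inverted output, U10 stuck-at-0, U10 inverted output, U11 stuck-at-0, U11 inverted output}.
Test 2 (A=0, B=1, C=1, D=0): fault-free U0=1, U1=0, U2=1, U3=1, U4=0, U5=0, U6=0, U7=1, U8=0, U9=1, U10=1, U11=1 → Y1=0, Y2=1; observed Y1=0, Y2=1. Eliminates U6 stuck-at-1, U6 inverted output, U10 stuck-at-0, U10 inverted output, U11 stuck-at-0, U11 inverted output.
Test 3 (A=1, B=0, C=1, D=0): fault-free U0=1, U1=0, U2=1, U3=1, U4=0, U5=0, U6=1, U7=0, U8=0, U9=1, U10=0, U11=0 → Y1=0, Y2=0; observed Y1=0, Y2=0. Eliminates U4 stuck-at-1, U4 inverted output, U5 inverted output.
Only U5 stuck-at-0 is consistent with every test.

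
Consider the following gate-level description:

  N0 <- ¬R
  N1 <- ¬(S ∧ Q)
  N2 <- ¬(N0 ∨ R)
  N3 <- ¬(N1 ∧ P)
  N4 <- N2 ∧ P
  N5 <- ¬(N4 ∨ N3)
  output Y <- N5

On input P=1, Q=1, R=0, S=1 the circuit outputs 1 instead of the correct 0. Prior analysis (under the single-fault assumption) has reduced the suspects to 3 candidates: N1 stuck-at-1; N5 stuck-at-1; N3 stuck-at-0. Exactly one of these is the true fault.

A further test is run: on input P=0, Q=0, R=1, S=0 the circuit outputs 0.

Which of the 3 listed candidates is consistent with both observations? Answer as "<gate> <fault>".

N1 stuck-at-1

Evaluate each candidate on input P=0, Q=0, R=1, S=0:
  N1 stuck-at-1: N0=0, N1=1 [stuck-at-1], N2=0, N3=1, N4=0, N5=0 → 0 — matches
  N5 stuck-at-1: N0=0, N1=1, N2=0, N3=1, N4=0, N5=1 [stuck-at-1] → 1 — eliminated
  N3 stuck-at-0: N0=0, N1=1, N2=0, N3=0 [stuck-at-0], N4=0, N5=1 → 1 — eliminated
Only N1 stuck-at-1 reproduces the observed 0.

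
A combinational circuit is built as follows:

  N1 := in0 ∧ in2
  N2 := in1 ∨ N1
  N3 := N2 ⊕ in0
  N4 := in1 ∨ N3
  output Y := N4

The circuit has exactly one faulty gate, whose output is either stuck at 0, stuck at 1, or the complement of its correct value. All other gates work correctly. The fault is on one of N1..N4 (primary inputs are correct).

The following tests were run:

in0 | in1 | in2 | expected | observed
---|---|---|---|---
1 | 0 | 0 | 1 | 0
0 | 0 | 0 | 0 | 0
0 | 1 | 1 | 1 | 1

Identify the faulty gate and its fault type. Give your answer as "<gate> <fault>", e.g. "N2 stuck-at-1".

N3 stuck-at-0

Fault-free values for test 1 (in0=1, in1=0, in2=0): N1=0, N2=0, N3=1, N4=1, giving Y=1. Observed 0.
Test 1: faults giving observed 0 are {N1 stuck-at-1, N1 inverted output, N2 stuck-at-1, N2 inverted output, N3 stuck-at-0, N3 inverted output, N4 stuck-at-0, N4 inverted output}.
Test 2 (in0=0, in1=0, in2=0): fault-free N1=0, N2=0, N3=0, N4=0 → 0; observed 0. Eliminates N1 stuck-at-1, N1 inverted output, N2 stuck-at-1, N2 inverted output, N3 inverted output, N4 inverted output.
Test 3 (in0=0, in1=1, in2=1): fault-free N1=0, N2=1, N3=1, N4=1 → 1; observed 1. Eliminates N4 stuck-at-0.
Only N3 stuck-at-0 is consistent with every test.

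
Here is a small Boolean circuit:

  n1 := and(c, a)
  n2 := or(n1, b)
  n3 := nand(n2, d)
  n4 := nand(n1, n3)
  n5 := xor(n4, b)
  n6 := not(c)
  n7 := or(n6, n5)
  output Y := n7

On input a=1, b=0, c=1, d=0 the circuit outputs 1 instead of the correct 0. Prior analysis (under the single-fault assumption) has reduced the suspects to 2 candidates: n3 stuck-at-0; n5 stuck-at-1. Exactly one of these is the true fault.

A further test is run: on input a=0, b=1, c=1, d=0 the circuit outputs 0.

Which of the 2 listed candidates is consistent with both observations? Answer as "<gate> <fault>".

Evaluate each candidate on input a=0, b=1, c=1, d=0:
  n3 stuck-at-0: n1=0, n2=1, n3=0 [stuck-at-0], n4=1, n5=0, n6=0, n7=0 → 0 — matches
  n5 stuck-at-1: n1=0, n2=1, n3=1, n4=1, n5=1 [stuck-at-1], n6=0, n7=1 → 1 — eliminated
Only n3 stuck-at-0 reproduces the observed 0.

n3 stuck-at-0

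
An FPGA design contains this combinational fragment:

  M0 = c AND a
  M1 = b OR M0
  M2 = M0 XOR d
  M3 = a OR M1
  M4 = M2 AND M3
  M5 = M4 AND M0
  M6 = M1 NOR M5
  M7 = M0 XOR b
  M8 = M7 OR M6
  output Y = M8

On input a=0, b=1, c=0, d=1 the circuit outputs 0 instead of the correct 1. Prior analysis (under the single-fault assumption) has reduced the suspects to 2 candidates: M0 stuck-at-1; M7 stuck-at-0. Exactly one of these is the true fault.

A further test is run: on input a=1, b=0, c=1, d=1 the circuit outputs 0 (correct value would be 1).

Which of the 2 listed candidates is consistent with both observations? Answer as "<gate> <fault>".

Evaluate each candidate on input a=1, b=0, c=1, d=1:
  M0 stuck-at-1: M0=1 [stuck-at-1], M1=1, M2=0, M3=1, M4=0, M5=0, M6=0, M7=1, M8=1 → 1 — eliminated
  M7 stuck-at-0: M0=1, M1=1, M2=0, M3=1, M4=0, M5=0, M6=0, M7=0 [stuck-at-0], M8=0 → 0 — matches
Only M7 stuck-at-0 reproduces the observed 0.

M7 stuck-at-0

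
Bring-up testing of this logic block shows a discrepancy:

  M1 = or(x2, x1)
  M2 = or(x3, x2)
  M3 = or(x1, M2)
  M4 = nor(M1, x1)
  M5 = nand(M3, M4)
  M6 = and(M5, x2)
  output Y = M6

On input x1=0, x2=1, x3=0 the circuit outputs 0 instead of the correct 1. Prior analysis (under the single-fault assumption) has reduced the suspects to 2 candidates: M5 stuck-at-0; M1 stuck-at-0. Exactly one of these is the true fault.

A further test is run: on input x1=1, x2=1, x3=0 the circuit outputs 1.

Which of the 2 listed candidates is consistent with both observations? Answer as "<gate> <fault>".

Evaluate each candidate on input x1=1, x2=1, x3=0:
  M5 stuck-at-0: M1=1, M2=1, M3=1, M4=0, M5=0 [stuck-at-0], M6=0 → 0 — eliminated
  M1 stuck-at-0: M1=0 [stuck-at-0], M2=1, M3=1, M4=0, M5=1, M6=1 → 1 — matches
Only M1 stuck-at-0 reproduces the observed 1.

M1 stuck-at-0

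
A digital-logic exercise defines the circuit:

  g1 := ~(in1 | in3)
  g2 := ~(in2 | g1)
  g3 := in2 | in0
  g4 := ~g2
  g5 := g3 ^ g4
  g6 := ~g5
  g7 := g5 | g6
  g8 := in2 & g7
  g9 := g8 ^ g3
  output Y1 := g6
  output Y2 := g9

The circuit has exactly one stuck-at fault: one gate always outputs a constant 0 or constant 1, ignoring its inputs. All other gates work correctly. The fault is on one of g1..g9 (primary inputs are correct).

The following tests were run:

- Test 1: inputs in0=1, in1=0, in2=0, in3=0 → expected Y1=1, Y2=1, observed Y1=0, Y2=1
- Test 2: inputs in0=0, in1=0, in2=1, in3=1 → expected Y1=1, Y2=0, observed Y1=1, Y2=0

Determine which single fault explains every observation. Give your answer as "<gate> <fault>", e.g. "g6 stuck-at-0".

g1 stuck-at-0

Fault-free values for test 1 (in0=1, in1=0, in2=0, in3=0): g1=1, g2=0, g3=1, g4=1, g5=0, g6=1, g7=1, g8=0, g9=1, giving Y1=1, Y2=1. Observed Y1=0, Y2=1.
Test 1: faults giving observed Y1=0, Y2=1 are {g1 stuck-at-0, g2 stuck-at-1, g4 stuck-at-0, g5 stuck-at-1, g6 stuck-at-0}.
Test 2 (in0=0, in1=0, in2=1, in3=1): fault-free g1=0, g2=0, g3=1, g4=1, g5=0, g6=1, g7=1, g8=1, g9=0 → Y1=1, Y2=0; observed Y1=1, Y2=0. Eliminates g2 stuck-at-1, g4 stuck-at-0, g5 stuck-at-1, g6 stuck-at-0.
Only g1 stuck-at-0 is consistent with every test.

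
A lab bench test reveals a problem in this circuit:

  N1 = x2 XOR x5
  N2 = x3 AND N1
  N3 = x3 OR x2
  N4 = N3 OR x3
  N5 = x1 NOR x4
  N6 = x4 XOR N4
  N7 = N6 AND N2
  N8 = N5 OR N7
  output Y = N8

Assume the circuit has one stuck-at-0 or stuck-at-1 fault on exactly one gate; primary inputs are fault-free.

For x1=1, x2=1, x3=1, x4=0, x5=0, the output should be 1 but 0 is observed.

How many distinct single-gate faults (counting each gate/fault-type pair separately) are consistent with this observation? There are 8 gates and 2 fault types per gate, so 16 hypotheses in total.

6

Fault-free: N1=1, N2=1, N3=1, N4=1, N5=0, N6=1, N7=1, N8=1 → 1. Observed 0.
  N1: stuck-at-0 ✓; others ✗
  N2: stuck-at-0 ✓; others ✗
  N3: none of the 2 fault types match ✗
  N4: stuck-at-0 ✓; others ✗
  N5: none of the 2 fault types match ✗
  N6: stuck-at-0 ✓; others ✗
  N7: stuck-at-0 ✓; others ✗
  N8: stuck-at-0 ✓; others ✗
Consistent faults: {N1 stuck-at-0, N2 stuck-at-0, N4 stuck-at-0, N6 stuck-at-0, N7 stuck-at-0, N8 stuck-at-0} — 6 in all.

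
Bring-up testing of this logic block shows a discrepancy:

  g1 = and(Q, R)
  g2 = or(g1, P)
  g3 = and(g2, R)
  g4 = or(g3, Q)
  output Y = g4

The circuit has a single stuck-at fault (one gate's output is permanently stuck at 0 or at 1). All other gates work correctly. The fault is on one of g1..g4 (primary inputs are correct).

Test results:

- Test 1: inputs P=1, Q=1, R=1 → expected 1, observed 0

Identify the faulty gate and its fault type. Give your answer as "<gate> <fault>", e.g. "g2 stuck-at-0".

g4 stuck-at-0

Fault-free values for test 1 (P=1, Q=1, R=1): g1=1, g2=1, g3=1, g4=1, giving Y=1. Observed 0.
Test 1: faults giving observed 0 are {g4 stuck-at-0}.
Only g4 stuck-at-0 is consistent with every test.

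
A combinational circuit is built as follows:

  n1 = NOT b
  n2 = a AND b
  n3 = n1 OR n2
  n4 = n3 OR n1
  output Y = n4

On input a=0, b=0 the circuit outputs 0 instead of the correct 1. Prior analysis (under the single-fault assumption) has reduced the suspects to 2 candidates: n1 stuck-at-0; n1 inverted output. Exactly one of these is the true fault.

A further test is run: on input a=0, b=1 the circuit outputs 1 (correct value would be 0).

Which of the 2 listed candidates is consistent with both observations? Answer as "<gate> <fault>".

Evaluate each candidate on input a=0, b=1:
  n1 stuck-at-0: n1=0 [stuck-at-0], n2=0, n3=0, n4=0 → 0 — eliminated
  n1 inverted output: n1=1 [inverted output], n2=0, n3=1, n4=1 → 1 — matches
Only n1 inverted output reproduces the observed 1.

n1 inverted output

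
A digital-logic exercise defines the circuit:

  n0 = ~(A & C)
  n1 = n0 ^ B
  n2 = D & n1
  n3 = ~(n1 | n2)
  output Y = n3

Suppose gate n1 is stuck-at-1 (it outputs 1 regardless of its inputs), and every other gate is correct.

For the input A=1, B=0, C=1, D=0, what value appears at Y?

Propagate with n1 forced: n0=0, n1=1 [stuck-at-1], n2=0, n3=0.
So Y = 0. (Without the fault it would be 1.)

0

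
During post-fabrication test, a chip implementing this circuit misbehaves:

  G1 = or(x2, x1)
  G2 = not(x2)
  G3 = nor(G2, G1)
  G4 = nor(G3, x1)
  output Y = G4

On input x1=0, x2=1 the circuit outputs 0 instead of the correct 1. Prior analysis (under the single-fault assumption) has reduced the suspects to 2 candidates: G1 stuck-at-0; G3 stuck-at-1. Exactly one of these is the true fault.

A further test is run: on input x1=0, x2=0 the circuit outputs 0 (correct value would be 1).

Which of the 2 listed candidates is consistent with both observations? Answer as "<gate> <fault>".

Evaluate each candidate on input x1=0, x2=0:
  G1 stuck-at-0: G1=0 [stuck-at-0], G2=1, G3=0, G4=1 → 1 — eliminated
  G3 stuck-at-1: G1=0, G2=1, G3=1 [stuck-at-1], G4=0 → 0 — matches
Only G3 stuck-at-1 reproduces the observed 0.

G3 stuck-at-1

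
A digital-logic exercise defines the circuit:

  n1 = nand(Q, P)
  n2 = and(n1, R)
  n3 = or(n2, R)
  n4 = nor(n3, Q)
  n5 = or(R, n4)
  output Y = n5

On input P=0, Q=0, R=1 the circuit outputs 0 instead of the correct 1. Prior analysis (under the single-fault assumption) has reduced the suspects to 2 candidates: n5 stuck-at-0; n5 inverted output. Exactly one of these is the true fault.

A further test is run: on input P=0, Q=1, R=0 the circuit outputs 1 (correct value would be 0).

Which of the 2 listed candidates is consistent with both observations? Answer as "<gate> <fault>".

n5 inverted output

Evaluate each candidate on input P=0, Q=1, R=0:
  n5 stuck-at-0: n1=1, n2=0, n3=0, n4=0, n5=0 [stuck-at-0] → 0 — eliminated
  n5 inverted output: n1=1, n2=0, n3=0, n4=0, n5=1 [inverted output] → 1 — matches
Only n5 inverted output reproduces the observed 1.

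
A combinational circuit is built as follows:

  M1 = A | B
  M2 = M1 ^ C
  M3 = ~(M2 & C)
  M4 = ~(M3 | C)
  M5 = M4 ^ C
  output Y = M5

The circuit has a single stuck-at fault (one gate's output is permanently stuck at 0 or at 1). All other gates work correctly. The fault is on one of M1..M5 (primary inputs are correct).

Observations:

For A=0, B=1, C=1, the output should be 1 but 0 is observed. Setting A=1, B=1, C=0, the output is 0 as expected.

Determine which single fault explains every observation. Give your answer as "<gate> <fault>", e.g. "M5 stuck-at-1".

M5 stuck-at-0

Fault-free values for test 1 (A=0, B=1, C=1): M1=1, M2=0, M3=1, M4=0, M5=1, giving Y=1. Observed 0.
Test 1: faults giving observed 0 are {M4 stuck-at-1, M5 stuck-at-0}.
Test 2 (A=1, B=1, C=0): fault-free M1=1, M2=1, M3=1, M4=0, M5=0 → 0; observed 0. Eliminates M4 stuck-at-1.
Only M5 stuck-at-0 is consistent with every test.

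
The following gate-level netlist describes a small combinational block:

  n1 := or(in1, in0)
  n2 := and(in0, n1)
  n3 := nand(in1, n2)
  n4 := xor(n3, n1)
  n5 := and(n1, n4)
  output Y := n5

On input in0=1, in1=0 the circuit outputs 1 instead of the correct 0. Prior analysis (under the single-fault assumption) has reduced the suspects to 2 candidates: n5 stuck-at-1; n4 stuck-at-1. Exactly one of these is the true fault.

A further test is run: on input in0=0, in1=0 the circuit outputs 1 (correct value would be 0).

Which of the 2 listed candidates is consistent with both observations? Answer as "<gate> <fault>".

n5 stuck-at-1

Evaluate each candidate on input in0=0, in1=0:
  n5 stuck-at-1: n1=0, n2=0, n3=1, n4=1, n5=1 [stuck-at-1] → 1 — matches
  n4 stuck-at-1: n1=0, n2=0, n3=1, n4=1 [stuck-at-1], n5=0 → 0 — eliminated
Only n5 stuck-at-1 reproduces the observed 1.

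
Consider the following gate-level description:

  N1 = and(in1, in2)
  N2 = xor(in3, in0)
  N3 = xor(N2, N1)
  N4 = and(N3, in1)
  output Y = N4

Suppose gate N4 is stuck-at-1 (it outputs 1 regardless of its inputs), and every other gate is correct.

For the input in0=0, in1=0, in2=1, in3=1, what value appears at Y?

1

Propagate with N4 forced: N1=0, N2=1, N3=1, N4=1 [stuck-at-1].
So Y = 1. (Without the fault it would be 0.)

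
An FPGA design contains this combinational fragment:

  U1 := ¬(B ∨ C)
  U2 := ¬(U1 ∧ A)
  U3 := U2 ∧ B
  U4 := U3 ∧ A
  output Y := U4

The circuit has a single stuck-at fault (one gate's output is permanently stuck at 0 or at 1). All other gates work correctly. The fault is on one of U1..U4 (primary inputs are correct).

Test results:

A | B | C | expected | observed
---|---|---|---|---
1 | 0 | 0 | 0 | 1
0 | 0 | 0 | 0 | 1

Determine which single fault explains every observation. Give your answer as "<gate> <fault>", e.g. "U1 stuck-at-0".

U4 stuck-at-1

Fault-free values for test 1 (A=1, B=0, C=0): U1=1, U2=0, U3=0, U4=0, giving Y=0. Observed 1.
Test 1: faults giving observed 1 are {U3 stuck-at-1, U4 stuck-at-1}.
Test 2 (A=0, B=0, C=0): fault-free U1=1, U2=1, U3=0, U4=0 → 0; observed 1. Eliminates U3 stuck-at-1.
Only U4 stuck-at-1 is consistent with every test.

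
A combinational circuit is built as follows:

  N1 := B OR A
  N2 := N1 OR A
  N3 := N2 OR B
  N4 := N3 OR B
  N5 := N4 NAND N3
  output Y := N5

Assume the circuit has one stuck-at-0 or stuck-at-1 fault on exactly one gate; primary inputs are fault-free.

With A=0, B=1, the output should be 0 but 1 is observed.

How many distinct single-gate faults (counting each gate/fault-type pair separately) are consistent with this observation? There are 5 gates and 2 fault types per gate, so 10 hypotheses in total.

3

Fault-free: N1=1, N2=1, N3=1, N4=1, N5=0 → 0. Observed 1.
  N1 stuck-at-0: output 0 ✗
  N1 stuck-at-1: output 0 ✗
  N2 stuck-at-0: output 0 ✗
  N2 stuck-at-1: output 0 ✗
  N3 stuck-at-0: output 1 ✓
  N3 stuck-at-1: output 0 ✗
  N4 stuck-at-0: output 1 ✓
  N4 stuck-at-1: output 0 ✗
  N5 stuck-at-0: output 0 ✗
  N5 stuck-at-1: output 1 ✓
Consistent faults: {N3 stuck-at-0, N4 stuck-at-0, N5 stuck-at-1} — 3 in all.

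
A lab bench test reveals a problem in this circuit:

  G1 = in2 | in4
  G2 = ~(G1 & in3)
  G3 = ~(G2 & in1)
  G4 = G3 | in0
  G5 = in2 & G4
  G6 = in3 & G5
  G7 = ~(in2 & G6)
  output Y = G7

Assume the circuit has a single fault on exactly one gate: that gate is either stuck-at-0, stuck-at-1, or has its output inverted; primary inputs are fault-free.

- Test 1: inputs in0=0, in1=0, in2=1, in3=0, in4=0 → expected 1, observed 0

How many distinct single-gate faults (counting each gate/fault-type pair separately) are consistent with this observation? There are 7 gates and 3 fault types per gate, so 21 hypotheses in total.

4

Fault-free: G1=1, G2=1, G3=1, G4=1, G5=1, G6=0, G7=1 → 1. Observed 0.
  G1: none of the 3 fault types match ✗
  G2: none of the 3 fault types match ✗
  G3: none of the 3 fault types match ✗
  G4: none of the 3 fault types match ✗
  G5: none of the 3 fault types match ✗
  G6: stuck-at-1, inverted output ✓; others ✗
  G7: stuck-at-0, inverted output ✓; others ✗
Consistent faults: {G6 stuck-at-1, G6 inverted output, G7 stuck-at-0, G7 inverted output} — 4 in all.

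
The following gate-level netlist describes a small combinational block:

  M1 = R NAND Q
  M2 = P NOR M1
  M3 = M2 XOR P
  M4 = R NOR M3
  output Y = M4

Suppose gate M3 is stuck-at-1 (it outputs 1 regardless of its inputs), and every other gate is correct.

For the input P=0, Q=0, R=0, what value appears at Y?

Propagate with M3 forced: M1=1, M2=0, M3=1 [stuck-at-1], M4=0.
So Y = 0. (Without the fault it would be 1.)

0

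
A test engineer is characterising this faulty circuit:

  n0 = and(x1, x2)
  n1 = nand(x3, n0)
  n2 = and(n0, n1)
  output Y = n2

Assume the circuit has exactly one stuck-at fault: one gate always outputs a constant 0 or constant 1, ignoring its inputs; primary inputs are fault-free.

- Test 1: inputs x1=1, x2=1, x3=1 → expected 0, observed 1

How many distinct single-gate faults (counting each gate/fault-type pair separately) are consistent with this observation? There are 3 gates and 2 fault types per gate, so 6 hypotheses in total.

2

Fault-free: n0=1, n1=0, n2=0 → 0. Observed 1.
  n0 stuck-at-0: output 0 ✗
  n0 stuck-at-1: output 0 ✗
  n1 stuck-at-0: output 0 ✗
  n1 stuck-at-1: output 1 ✓
  n2 stuck-at-0: output 0 ✗
  n2 stuck-at-1: output 1 ✓
Consistent faults: {n1 stuck-at-1, n2 stuck-at-1} — 2 in all.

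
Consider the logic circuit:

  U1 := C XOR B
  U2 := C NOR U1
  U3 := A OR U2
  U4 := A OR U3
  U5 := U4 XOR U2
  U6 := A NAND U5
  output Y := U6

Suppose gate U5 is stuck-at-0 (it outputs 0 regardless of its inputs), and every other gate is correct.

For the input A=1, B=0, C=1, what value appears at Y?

1

Propagate with U5 forced: U1=1, U2=0, U3=1, U4=1, U5=0 [stuck-at-0], U6=1.
So Y = 1. (Without the fault it would be 0.)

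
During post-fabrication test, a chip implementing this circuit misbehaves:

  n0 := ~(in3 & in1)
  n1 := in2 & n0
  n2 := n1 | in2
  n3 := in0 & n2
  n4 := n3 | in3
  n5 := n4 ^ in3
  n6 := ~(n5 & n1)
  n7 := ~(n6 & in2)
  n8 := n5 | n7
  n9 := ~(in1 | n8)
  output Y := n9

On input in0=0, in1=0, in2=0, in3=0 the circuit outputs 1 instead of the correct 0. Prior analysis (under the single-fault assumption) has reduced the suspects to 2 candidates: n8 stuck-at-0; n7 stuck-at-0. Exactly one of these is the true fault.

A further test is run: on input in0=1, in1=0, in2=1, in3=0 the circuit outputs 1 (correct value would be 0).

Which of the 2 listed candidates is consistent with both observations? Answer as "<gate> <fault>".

Evaluate each candidate on input in0=1, in1=0, in2=1, in3=0:
  n8 stuck-at-0: n0=1, n1=1, n2=1, n3=1, n4=1, n5=1, n6=0, n7=1, n8=0 [stuck-at-0], n9=1 → 1 — matches
  n7 stuck-at-0: n0=1, n1=1, n2=1, n3=1, n4=1, n5=1, n6=0, n7=0 [stuck-at-0], n8=1, n9=0 → 0 — eliminated
Only n8 stuck-at-0 reproduces the observed 1.

n8 stuck-at-0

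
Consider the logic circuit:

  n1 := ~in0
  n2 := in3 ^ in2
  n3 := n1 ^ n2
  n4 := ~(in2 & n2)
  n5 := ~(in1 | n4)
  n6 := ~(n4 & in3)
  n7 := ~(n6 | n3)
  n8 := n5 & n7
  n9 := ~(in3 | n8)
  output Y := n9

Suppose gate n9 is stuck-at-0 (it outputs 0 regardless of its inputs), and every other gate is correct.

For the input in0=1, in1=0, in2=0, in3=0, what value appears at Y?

Propagate with n9 forced: n1=0, n2=0, n3=0, n4=1, n5=0, n6=1, n7=0, n8=0, n9=0 [stuck-at-0].
So Y = 0. (Without the fault it would be 1.)

0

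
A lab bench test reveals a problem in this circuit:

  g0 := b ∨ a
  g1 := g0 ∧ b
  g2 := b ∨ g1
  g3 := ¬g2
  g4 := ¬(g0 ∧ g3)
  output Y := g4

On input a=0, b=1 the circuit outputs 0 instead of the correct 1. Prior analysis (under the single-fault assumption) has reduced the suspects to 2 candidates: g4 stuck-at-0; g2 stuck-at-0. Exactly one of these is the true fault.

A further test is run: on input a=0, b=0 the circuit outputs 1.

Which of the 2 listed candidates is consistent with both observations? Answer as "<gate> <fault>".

Evaluate each candidate on input a=0, b=0:
  g4 stuck-at-0: g0=0, g1=0, g2=0, g3=1, g4=0 [stuck-at-0] → 0 — eliminated
  g2 stuck-at-0: g0=0, g1=0, g2=0 [stuck-at-0], g3=1, g4=1 → 1 — matches
Only g2 stuck-at-0 reproduces the observed 1.

g2 stuck-at-0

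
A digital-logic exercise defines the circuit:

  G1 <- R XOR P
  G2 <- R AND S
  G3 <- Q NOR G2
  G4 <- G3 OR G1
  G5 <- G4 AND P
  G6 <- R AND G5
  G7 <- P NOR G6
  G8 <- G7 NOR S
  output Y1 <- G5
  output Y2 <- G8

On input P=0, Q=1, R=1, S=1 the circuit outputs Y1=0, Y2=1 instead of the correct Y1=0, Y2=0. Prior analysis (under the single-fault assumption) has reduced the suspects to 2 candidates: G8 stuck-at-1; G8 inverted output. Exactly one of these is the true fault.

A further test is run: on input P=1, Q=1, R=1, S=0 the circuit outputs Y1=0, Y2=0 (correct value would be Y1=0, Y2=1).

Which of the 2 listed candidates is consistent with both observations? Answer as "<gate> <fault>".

G8 inverted output

Evaluate each candidate on input P=1, Q=1, R=1, S=0:
  G8 stuck-at-1: G1=0, G2=0, G3=0, G4=0, G5=0, G6=0, G7=0, G8=1 [stuck-at-1] → Y1=0, Y2=1 — eliminated
  G8 inverted output: G1=0, G2=0, G3=0, G4=0, G5=0, G6=0, G7=0, G8=0 [inverted output] → Y1=0, Y2=0 — matches
Only G8 inverted output reproduces the observed Y1=0, Y2=0.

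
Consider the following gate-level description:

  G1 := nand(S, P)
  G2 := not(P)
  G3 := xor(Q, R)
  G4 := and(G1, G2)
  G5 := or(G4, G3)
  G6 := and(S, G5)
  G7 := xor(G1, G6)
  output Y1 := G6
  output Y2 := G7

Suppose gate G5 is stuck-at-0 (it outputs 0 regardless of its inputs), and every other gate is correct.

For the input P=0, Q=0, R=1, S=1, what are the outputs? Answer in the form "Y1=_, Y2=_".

Y1=0, Y2=1

Propagate with G5 forced: G1=1, G2=1, G3=1, G4=1, G5=0 [stuck-at-0], G6=0, G7=1.
So the outputs are Y1=0, Y2=1. (Without the fault they would be Y1=1, Y2=0.)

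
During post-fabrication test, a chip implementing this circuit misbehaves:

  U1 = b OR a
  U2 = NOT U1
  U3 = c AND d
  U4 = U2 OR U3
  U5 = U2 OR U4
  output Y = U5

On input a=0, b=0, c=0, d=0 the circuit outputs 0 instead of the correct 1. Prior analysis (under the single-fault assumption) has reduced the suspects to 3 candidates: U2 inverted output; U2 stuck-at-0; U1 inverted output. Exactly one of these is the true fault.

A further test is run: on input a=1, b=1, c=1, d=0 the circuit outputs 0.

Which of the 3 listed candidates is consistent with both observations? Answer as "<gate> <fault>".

U2 stuck-at-0

Evaluate each candidate on input a=1, b=1, c=1, d=0:
  U2 inverted output: U1=1, U2=1 [inverted output], U3=0, U4=1, U5=1 → 1 — eliminated
  U2 stuck-at-0: U1=1, U2=0 [stuck-at-0], U3=0, U4=0, U5=0 → 0 — matches
  U1 inverted output: U1=0 [inverted output], U2=1, U3=0, U4=1, U5=1 → 1 — eliminated
Only U2 stuck-at-0 reproduces the observed 0.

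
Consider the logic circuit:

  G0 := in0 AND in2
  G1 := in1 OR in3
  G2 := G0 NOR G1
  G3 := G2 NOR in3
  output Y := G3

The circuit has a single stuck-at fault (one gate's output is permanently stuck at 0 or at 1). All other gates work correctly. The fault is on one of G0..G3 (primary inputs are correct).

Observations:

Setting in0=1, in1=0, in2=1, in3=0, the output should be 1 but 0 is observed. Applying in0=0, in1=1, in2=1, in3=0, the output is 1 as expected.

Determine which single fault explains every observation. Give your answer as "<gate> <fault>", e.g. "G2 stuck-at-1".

G0 stuck-at-0

Fault-free values for test 1 (in0=1, in1=0, in2=1, in3=0): G0=1, G1=0, G2=0, G3=1, giving Y=1. Observed 0.
Test 1: faults giving observed 0 are {G0 stuck-at-0, G2 stuck-at-1, G3 stuck-at-0}.
Test 2 (in0=0, in1=1, in2=1, in3=0): fault-free G0=0, G1=1, G2=0, G3=1 → 1; observed 1. Eliminates G2 stuck-at-1, G3 stuck-at-0.
Only G0 stuck-at-0 is consistent with every test.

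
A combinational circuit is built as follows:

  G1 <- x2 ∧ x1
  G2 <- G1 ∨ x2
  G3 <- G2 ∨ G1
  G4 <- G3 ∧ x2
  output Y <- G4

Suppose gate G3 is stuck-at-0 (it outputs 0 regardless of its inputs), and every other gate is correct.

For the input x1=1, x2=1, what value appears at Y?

Propagate with G3 forced: G1=1, G2=1, G3=0 [stuck-at-0], G4=0.
So Y = 0. (Without the fault it would be 1.)

0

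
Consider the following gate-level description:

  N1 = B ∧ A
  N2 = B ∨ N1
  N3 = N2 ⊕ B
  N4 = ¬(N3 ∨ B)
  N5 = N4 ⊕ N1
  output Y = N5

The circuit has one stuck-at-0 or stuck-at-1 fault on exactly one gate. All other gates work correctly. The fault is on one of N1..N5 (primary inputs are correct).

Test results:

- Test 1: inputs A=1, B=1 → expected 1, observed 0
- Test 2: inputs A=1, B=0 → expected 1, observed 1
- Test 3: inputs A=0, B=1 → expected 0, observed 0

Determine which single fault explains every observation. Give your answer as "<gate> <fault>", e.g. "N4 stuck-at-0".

N1 stuck-at-0

Fault-free values for test 1 (A=1, B=1): N1=1, N2=1, N3=0, N4=0, N5=1, giving Y=1. Observed 0.
Test 1: faults giving observed 0 are {N1 stuck-at-0, N4 stuck-at-1, N5 stuck-at-0}.
Test 2 (A=1, B=0): fault-free N1=0, N2=0, N3=0, N4=1, N5=1 → 1; observed 1. Eliminates N5 stuck-at-0.
Test 3 (A=0, B=1): fault-free N1=0, N2=1, N3=0, N4=0, N5=0 → 0; observed 0. Eliminates N4 stuck-at-1.
Only N1 stuck-at-0 is consistent with every test.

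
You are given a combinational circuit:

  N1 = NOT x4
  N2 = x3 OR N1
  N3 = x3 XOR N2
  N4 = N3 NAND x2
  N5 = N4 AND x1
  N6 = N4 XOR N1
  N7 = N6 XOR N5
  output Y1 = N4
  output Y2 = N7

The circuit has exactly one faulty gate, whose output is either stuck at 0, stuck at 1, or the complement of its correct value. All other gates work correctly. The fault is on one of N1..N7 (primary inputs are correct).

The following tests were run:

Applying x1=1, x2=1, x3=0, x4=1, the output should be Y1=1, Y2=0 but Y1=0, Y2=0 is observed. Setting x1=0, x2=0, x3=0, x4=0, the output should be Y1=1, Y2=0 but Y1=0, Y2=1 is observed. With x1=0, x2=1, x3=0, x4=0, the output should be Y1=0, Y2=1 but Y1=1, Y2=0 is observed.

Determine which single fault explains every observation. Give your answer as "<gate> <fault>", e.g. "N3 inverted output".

N4 inverted output

Fault-free values for test 1 (x1=1, x2=1, x3=0, x4=1): N1=0, N2=0, N3=0, N4=1, N5=1, N6=1, N7=0, giving Y1=1, Y2=0. Observed Y1=0, Y2=0.
Test 1: faults giving observed Y1=0, Y2=0 are {N2 stuck-at-1, N2 inverted output, N3 stuck-at-1, N3 inverted output, N4 stuck-at-0, N4 inverted output}.
Test 2 (x1=0, x2=0, x3=0, x4=0): fault-free N1=1, N2=1, N3=1, N4=1, N5=0, N6=0, N7=0 → Y1=1, Y2=0; observed Y1=0, Y2=1. Eliminates N2 stuck-at-1, N2 inverted output, N3 stuck-at-1, N3 inverted output.
Test 3 (x1=0, x2=1, x3=0, x4=0): fault-free N1=1, N2=1, N3=1, N4=0, N5=0, N6=1, N7=1 → Y1=0, Y2=1; observed Y1=1, Y2=0. Eliminates N4 stuck-at-0.
Only N4 inverted output is consistent with every test.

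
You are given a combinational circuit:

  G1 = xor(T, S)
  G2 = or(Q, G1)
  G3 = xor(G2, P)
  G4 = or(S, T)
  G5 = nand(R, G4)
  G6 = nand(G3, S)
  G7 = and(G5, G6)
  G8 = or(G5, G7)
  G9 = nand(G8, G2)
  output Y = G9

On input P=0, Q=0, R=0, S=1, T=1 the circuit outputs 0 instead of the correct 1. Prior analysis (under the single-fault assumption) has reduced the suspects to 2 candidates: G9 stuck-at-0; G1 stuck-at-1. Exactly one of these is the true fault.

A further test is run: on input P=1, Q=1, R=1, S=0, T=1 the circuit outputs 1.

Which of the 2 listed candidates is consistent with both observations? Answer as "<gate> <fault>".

G1 stuck-at-1

Evaluate each candidate on input P=1, Q=1, R=1, S=0, T=1:
  G9 stuck-at-0: G1=1, G2=1, G3=0, G4=1, G5=0, G6=1, G7=0, G8=0, G9=0 [stuck-at-0] → 0 — eliminated
  G1 stuck-at-1: G1=1 [stuck-at-1], G2=1, G3=0, G4=1, G5=0, G6=1, G7=0, G8=0, G9=1 → 1 — matches
Only G1 stuck-at-1 reproduces the observed 1.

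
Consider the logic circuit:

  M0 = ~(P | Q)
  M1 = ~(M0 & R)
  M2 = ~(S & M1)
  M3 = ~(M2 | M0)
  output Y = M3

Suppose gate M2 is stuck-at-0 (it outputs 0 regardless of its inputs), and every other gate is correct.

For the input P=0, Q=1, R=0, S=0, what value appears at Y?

1

Propagate with M2 forced: M0=0, M1=1, M2=0 [stuck-at-0], M3=1.
So Y = 1. (Without the fault it would be 0.)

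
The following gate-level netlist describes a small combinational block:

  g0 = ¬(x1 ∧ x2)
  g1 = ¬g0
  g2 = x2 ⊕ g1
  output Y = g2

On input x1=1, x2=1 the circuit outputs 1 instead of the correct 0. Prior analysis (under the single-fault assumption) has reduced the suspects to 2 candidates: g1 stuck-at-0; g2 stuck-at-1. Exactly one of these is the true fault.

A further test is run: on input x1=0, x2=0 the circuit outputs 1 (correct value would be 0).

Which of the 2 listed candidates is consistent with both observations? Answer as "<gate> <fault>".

g2 stuck-at-1

Evaluate each candidate on input x1=0, x2=0:
  g1 stuck-at-0: g0=1, g1=0 [stuck-at-0], g2=0 → 0 — eliminated
  g2 stuck-at-1: g0=1, g1=0, g2=1 [stuck-at-1] → 1 — matches
Only g2 stuck-at-1 reproduces the observed 1.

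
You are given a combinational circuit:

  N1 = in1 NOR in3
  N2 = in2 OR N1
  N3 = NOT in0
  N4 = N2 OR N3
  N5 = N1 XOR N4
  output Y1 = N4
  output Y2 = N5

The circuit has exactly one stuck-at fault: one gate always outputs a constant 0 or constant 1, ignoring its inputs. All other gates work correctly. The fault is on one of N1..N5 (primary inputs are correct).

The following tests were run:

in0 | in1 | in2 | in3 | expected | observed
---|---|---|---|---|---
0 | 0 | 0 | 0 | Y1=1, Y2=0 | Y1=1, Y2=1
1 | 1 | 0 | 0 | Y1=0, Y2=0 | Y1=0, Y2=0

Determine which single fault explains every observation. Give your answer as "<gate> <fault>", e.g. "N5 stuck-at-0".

Fault-free values for test 1 (in0=0, in1=0, in2=0, in3=0): N1=1, N2=1, N3=1, N4=1, N5=0, giving Y1=1, Y2=0. Observed Y1=1, Y2=1.
Test 1: faults giving observed Y1=1, Y2=1 are {N1 stuck-at-0, N5 stuck-at-1}.
Test 2 (in0=1, in1=1, in2=0, in3=0): fault-free N1=0, N2=0, N3=0, N4=0, N5=0 → Y1=0, Y2=0; observed Y1=0, Y2=0. Eliminates N5 stuck-at-1.
Only N1 stuck-at-0 is consistent with every test.

N1 stuck-at-0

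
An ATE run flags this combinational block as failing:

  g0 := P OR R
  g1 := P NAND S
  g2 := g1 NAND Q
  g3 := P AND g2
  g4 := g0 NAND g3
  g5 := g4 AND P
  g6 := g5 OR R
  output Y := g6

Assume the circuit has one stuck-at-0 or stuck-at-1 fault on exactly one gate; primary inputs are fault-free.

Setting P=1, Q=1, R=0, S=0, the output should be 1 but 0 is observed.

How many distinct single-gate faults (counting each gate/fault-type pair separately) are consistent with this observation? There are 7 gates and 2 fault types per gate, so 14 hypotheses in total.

6

Fault-free: g0=1, g1=1, g2=0, g3=0, g4=1, g5=1, g6=1 → 1. Observed 0.
  g0 stuck-at-0: output 1 ✗
  g0 stuck-at-1: output 1 ✗
  g1 stuck-at-0: output 0 ✓
  g1 stuck-at-1: output 1 ✗
  g2 stuck-at-0: output 1 ✗
  g2 stuck-at-1: output 0 ✓
  g3 stuck-at-0: output 1 ✗
  g3 stuck-at-1: output 0 ✓
  g4 stuck-at-0: output 0 ✓
  g4 stuck-at-1: output 1 ✗
  g5 stuck-at-0: output 0 ✓
  g5 stuck-at-1: output 1 ✗
  g6 stuck-at-0: output 0 ✓
  g6 stuck-at-1: output 1 ✗
Consistent faults: {g1 stuck-at-0, g2 stuck-at-1, g3 stuck-at-1, g4 stuck-at-0, g5 stuck-at-0, g6 stuck-at-0} — 6 in all.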